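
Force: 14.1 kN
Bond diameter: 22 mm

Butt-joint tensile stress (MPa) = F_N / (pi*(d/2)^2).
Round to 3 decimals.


F_N = 14.1 * 1000 = 14100.0 N
A = pi*(11.0)^2 = 380.1327 mm^2
stress = 14100.0 / 380.1327 = 37.092 MPa

37.092


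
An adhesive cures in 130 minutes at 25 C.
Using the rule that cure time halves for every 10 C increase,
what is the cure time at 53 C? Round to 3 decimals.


Factor = 2^((53 - 25) / 10) = 6.9644
Cure time = 130 / 6.9644
= 18.666 minutes

18.666


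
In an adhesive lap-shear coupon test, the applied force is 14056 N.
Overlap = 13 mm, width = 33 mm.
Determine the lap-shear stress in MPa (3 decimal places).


stress = F / (overlap * width)
= 14056 / (13 * 33)
= 32.765 MPa

32.765


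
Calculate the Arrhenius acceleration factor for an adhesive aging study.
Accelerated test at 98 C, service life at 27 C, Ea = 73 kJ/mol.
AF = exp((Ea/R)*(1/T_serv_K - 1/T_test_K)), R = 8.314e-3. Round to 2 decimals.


T_test = 371.15 K, T_serv = 300.15 K
Ea/R = 73 / 0.008314 = 8780.37
AF = exp(8780.37 * (1/300.15 - 1/371.15))
= 269.37

269.37


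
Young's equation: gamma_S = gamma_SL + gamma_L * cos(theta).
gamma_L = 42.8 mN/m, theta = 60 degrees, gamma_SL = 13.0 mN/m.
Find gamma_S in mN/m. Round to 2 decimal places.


cos(60 deg) = 0.500000
gamma_S = 13.0 + 42.8 * 0.500000
= 34.40 mN/m

34.40


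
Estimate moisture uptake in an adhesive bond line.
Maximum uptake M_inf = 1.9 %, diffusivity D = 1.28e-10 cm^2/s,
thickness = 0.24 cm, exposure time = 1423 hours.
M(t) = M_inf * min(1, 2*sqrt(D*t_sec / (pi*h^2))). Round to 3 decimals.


Convert time: 1423 h = 5122800 s
ratio = min(1, 2*sqrt(1.28e-10*5122800/(pi*0.24^2)))
= 0.120393
M(t) = 1.9 * 0.120393 = 0.229%

0.229


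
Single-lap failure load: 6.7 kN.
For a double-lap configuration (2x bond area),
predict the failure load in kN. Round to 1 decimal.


Failure load = 6.7 * 2 = 13.4 kN

13.4


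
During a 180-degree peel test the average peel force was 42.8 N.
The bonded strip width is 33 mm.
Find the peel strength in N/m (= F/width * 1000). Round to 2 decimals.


Peel strength = F/width * 1000
= 42.8 / 33 * 1000
= 1296.97 N/m

1296.97


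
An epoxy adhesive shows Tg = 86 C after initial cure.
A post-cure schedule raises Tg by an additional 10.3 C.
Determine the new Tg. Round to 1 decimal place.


New Tg = 86 + 10.3
= 96.3 C

96.3


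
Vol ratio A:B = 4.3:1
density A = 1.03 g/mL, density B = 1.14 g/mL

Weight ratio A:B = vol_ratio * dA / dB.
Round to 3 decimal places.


Weight ratio = 4.3 * 1.03 / 1.14
= 3.885

3.885


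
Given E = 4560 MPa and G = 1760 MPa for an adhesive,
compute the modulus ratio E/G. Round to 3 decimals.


E/G ratio = 4560 / 1760 = 2.591

2.591


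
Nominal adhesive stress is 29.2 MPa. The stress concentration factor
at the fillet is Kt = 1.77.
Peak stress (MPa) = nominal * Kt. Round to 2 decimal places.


Peak = 29.2 * 1.77 = 51.68 MPa

51.68


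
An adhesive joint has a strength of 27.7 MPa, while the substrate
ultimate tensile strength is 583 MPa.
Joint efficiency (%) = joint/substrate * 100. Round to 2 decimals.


Efficiency = 27.7 / 583 * 100
= 4.75%

4.75


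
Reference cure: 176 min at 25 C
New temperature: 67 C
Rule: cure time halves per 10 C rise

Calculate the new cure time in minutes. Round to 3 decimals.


factor = 2^((67-25)/10) = 18.3792
t_new = 176 / 18.3792 = 9.576 min

9.576


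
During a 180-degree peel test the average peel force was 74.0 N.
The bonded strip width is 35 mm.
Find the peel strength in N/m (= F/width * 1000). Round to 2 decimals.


Peel strength = F/width * 1000
= 74.0 / 35 * 1000
= 2114.29 N/m

2114.29


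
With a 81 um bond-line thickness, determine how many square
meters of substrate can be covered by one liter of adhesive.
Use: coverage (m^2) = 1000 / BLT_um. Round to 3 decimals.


Coverage = 1000 / 81 = 12.346 m^2

12.346


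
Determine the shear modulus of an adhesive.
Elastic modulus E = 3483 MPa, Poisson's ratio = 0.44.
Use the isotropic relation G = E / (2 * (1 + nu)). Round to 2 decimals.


G = 3483 / (2*(1+0.44)) = 3483 / 2.88
= 1209.38 MPa

1209.38


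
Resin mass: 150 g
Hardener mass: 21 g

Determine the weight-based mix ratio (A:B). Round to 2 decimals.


Ratio = 150 / 21 = 7.14

7.14


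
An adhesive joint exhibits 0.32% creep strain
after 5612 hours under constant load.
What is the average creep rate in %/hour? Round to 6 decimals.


Creep rate = strain / time
= 0.32 / 5612
= 0.000057 %/h

0.000057


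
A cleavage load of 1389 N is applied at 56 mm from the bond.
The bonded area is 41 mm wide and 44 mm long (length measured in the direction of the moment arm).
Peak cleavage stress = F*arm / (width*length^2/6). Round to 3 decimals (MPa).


Moment = 1389 * 56 = 77784 N*mm
Section modulus = 41 * 1936 / 6 = 79376 / 6 mm^3
Stress = 77784 / (79376 / 6) = 466704 / 79376
= 5.880 MPa

5.880


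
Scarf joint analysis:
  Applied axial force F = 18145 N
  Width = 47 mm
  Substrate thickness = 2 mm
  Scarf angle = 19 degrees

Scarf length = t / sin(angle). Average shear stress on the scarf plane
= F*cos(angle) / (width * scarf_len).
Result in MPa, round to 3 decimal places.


Scarf length = 2 / sin(19 deg) = 6.1431 mm
cos(19 deg) = 0.945519
Shear = 18145 * 0.945519 / (47 * 6.1431)
= 59.421 MPa

59.421


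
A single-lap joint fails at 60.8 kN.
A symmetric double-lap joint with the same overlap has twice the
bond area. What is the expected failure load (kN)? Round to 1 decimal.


Double-lap load = 2 * 60.8 = 121.6 kN

121.6


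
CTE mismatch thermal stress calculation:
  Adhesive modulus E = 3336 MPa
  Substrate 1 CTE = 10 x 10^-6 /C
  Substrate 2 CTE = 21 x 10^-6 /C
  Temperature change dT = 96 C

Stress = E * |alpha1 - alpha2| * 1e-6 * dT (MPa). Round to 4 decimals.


delta_alpha = |10 - 21| = 11 x 10^-6/C
Stress = 3336 * 11e-6 * 96
= 3.5228 MPa

3.5228


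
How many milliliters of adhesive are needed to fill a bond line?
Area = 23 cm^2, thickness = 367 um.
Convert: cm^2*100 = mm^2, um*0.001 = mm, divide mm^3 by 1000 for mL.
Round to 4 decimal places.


= (23 * 100) * (367 * 0.001) / 1000
= 0.8441 mL

0.8441


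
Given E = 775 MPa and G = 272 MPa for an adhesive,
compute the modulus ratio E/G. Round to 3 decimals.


E/G ratio = 775 / 272 = 2.849

2.849


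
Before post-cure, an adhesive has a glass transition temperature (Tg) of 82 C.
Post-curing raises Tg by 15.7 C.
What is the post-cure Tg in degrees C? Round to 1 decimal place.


Tg_post = Tg_base + delta_Tg
= 82 + 15.7
= 97.7 C

97.7


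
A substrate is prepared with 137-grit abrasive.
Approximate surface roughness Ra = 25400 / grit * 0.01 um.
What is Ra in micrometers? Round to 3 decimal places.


Ra = 25400 / 137 * 0.01 = 1.854 um

1.854


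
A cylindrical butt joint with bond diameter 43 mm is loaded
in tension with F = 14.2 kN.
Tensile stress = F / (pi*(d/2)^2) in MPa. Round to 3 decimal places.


Area = pi * (43/2)^2 = 1452.2012 mm^2
Stress = 14.2*1000 / 1452.2012
= 9.778 MPa

9.778


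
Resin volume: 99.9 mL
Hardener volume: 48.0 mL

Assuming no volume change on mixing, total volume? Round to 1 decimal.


V_total = 99.9 + 48.0 = 147.9 mL

147.9


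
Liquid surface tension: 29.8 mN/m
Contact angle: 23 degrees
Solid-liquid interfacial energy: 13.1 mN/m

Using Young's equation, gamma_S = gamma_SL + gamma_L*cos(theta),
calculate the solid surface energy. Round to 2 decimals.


gamma_S = 13.1 + 29.8 * cos(23)
= 40.53 mN/m

40.53


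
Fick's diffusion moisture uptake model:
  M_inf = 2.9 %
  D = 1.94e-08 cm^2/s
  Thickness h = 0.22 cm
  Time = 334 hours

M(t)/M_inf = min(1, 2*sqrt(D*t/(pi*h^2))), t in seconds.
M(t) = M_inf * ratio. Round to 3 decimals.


t_sec = 334 * 3600 = 1202400
ratio = 2*sqrt(1.94e-08*1202400/(pi*0.22^2))
= min(1, 0.783353)
= 0.783353
M(t) = 2.9 * 0.783353 = 2.272 %

2.272


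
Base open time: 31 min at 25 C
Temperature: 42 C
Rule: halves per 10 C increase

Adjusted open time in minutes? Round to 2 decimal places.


Acceleration = 2^((42-25)/10) = 3.2490
Open time = 31 / 3.2490 = 9.54 min

9.54


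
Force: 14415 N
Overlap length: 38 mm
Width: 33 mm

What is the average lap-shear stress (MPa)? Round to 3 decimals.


Average shear stress = F / (overlap * width)
= 14415 / (38 * 33)
= 11.495 MPa

11.495


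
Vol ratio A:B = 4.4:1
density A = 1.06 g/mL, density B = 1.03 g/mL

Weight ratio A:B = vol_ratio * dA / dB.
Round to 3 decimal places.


Weight ratio = 4.4 * 1.06 / 1.03
= 4.528

4.528


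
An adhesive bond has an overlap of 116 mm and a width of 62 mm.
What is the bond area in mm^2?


Bond area = overlap * width
= 116 * 62
= 7192 mm^2

7192


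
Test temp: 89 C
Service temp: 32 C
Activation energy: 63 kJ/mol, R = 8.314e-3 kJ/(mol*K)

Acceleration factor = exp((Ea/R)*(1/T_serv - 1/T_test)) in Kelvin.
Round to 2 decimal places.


AF = exp((63/0.008314)*(1/305.15 - 1/362.15))
= 49.82

49.82


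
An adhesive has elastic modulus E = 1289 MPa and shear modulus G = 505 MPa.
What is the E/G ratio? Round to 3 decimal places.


E/G = 1289 / 505 = 2.552

2.552


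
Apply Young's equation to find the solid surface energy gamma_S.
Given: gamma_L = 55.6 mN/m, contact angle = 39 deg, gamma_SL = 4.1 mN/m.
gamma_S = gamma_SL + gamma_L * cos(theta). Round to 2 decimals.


theta_rad = 39 * pi/180 = 0.680678
gamma_S = 4.1 + 55.6 * cos(0.680678)
= 47.31 mN/m

47.31


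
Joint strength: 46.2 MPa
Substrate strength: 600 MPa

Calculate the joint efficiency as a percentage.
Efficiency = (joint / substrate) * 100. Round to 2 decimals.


Efficiency = (46.2 / 600) * 100 = 7.70%

7.70


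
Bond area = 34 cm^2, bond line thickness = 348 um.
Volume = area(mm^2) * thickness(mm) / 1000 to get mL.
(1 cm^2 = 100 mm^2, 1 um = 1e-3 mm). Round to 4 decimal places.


area_mm2 = 34 * 100 = 3400
blt_mm = 348 * 1e-3 = 0.348
vol_mm3 = 3400 * 0.348 = 1183.2
vol_mL = 1183.2 / 1000 = 1.1832 mL

1.1832


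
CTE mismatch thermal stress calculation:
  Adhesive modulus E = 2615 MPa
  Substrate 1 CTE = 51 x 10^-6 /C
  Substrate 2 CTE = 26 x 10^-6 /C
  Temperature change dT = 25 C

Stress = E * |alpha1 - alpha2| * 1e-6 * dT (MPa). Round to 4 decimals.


delta_alpha = |51 - 26| = 25 x 10^-6/C
Stress = 2615 * 25e-6 * 25
= 1.6344 MPa

1.6344


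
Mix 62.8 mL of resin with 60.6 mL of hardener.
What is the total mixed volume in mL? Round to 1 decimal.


Total = 62.8 + 60.6 = 123.4 mL

123.4


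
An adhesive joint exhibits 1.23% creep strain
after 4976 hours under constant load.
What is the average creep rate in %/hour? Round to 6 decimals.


Creep rate = strain / time
= 1.23 / 4976
= 0.000247 %/h

0.000247


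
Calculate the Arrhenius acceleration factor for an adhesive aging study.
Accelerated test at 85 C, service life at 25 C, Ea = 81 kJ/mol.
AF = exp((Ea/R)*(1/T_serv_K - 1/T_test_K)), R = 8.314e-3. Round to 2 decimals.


T_test = 358.15 K, T_serv = 298.15 K
Ea/R = 81 / 0.008314 = 9742.60
AF = exp(9742.60 * (1/298.15 - 1/358.15))
= 238.48

238.48


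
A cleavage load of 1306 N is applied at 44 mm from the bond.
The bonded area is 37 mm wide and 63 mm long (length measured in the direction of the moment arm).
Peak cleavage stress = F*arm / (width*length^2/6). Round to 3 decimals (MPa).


Moment = 1306 * 44 = 57464 N*mm
Section modulus = 37 * 3969 / 6 = 146853 / 6 mm^3
Stress = 57464 / (146853 / 6) = 344784 / 146853
= 2.348 MPa

2.348


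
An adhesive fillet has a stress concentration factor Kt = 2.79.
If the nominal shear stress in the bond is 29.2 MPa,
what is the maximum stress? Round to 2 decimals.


Max stress = 29.2 * 2.79 = 81.47 MPa

81.47


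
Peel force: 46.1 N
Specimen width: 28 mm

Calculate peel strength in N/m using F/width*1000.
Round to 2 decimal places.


Peel strength = 46.1 / 28 * 1000 = 1646.43 N/m

1646.43


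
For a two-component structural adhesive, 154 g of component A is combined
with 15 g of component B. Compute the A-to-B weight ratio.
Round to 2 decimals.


Weight ratio A:B = 154 / 15
= 10.27

10.27


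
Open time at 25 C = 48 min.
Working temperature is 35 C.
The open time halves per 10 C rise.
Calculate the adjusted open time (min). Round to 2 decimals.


factor = 2^((35 - 25) / 10) = 2.0000
ot = 48 / 2.0000 = 24.00 min

24.00


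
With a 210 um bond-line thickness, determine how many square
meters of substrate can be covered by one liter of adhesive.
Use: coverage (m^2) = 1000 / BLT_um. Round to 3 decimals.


Coverage = 1000 / 210 = 4.762 m^2

4.762


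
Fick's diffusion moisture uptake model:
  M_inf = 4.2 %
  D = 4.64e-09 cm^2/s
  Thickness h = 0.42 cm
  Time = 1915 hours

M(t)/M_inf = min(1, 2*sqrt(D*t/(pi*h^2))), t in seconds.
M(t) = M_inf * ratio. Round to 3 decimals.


t_sec = 1915 * 3600 = 6894000
ratio = 2*sqrt(4.64e-09*6894000/(pi*0.42^2))
= min(1, 0.480508)
= 0.480508
M(t) = 4.2 * 0.480508 = 2.018 %

2.018


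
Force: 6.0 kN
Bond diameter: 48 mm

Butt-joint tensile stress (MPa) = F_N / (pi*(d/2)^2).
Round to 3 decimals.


F_N = 6.0 * 1000 = 6000.0 N
A = pi*(24.0)^2 = 1809.5574 mm^2
stress = 6000.0 / 1809.5574 = 3.316 MPa

3.316


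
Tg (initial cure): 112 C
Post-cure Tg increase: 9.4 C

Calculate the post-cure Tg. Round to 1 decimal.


Post-cure Tg = 112 + 9.4 = 121.4 C

121.4


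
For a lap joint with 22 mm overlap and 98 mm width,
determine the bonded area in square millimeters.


Area = 22 * 98 = 2156 mm^2

2156


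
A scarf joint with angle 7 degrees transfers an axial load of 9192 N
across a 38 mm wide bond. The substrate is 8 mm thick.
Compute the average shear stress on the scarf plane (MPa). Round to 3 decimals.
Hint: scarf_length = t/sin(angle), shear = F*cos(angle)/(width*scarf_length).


scarf_length = 8 / sin(7 deg) = 65.6441 mm
cos(7 deg) = 0.992546
shear stress = 9192 * 0.992546 / (38 * 65.6441)
= 3.657 MPa

3.657


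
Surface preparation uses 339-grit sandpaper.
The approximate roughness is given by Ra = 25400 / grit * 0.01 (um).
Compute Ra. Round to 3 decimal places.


Ra = 25400 / 339 * 0.01
= 254 / 339
= 0.749 um

0.749


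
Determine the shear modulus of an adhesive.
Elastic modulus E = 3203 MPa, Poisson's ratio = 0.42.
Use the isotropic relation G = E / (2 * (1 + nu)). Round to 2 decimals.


G = 3203 / (2*(1+0.42)) = 3203 / 2.84
= 1127.82 MPa

1127.82


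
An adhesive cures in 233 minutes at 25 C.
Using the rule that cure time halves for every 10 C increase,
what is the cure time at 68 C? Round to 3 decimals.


Factor = 2^((68 - 25) / 10) = 19.6983
Cure time = 233 / 19.6983
= 11.828 minutes

11.828


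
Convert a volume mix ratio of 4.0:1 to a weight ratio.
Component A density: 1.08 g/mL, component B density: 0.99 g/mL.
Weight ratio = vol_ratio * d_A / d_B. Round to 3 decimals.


= 4.0 * 1.08 / 0.99 = 4.364

4.364


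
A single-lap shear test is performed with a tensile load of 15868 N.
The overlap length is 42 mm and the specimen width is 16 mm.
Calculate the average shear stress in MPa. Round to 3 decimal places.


Shear stress = F / (overlap * width)
= 15868 / (42 * 16)
= 15868 / 672
= 23.613 MPa

23.613


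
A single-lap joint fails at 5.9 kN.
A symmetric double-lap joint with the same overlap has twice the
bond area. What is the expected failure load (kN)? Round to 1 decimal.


Double-lap load = 2 * 5.9 = 11.8 kN

11.8


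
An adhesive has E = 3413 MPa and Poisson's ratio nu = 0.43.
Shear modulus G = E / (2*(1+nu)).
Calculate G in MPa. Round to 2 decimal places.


G = 3413 / (2*(1+0.43))
= 3413 / 2.86
= 1193.36 MPa

1193.36


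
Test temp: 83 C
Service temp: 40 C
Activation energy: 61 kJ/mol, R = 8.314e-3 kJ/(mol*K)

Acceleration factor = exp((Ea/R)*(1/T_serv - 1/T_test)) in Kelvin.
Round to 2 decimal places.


AF = exp((61/0.008314)*(1/313.15 - 1/356.15))
= 16.93

16.93


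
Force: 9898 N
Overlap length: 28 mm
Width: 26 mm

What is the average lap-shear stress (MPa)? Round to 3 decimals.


Average shear stress = F / (overlap * width)
= 9898 / (28 * 26)
= 13.596 MPa

13.596


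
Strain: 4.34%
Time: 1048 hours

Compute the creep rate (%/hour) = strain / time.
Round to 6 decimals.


Creep rate = 4.34 / 1048
= 0.004141 %/h

0.004141


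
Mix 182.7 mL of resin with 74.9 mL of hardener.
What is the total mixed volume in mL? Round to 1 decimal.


Total = 182.7 + 74.9 = 257.6 mL

257.6


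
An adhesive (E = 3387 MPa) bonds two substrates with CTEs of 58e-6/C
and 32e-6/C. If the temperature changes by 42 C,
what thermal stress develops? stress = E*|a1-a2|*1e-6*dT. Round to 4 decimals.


Stress = 3387 * |58 - 32| * 1e-6 * 42
= 3.6986 MPa

3.6986


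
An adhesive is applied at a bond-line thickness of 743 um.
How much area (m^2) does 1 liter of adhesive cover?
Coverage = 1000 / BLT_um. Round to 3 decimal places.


Coverage = 1000 / 743 = 1.346 m^2

1.346


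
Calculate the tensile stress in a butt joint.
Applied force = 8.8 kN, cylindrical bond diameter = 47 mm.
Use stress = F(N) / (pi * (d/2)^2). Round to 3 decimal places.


A = pi * 23.5^2 = 1734.9445 mm^2
sigma = 8800.0 / 1734.9445 = 5.072 MPa

5.072


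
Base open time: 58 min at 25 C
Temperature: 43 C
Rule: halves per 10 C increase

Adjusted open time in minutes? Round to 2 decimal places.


Acceleration = 2^((43-25)/10) = 3.4822
Open time = 58 / 3.4822 = 16.66 min

16.66


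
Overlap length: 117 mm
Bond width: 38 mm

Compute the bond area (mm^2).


Bond area = 117 * 38 = 4446 mm^2

4446


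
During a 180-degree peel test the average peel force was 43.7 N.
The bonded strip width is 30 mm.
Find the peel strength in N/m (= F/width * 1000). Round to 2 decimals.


Peel strength = F/width * 1000
= 43.7 / 30 * 1000
= 1456.67 N/m

1456.67


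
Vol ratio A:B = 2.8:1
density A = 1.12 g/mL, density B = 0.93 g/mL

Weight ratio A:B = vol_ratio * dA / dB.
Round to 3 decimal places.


Weight ratio = 2.8 * 1.12 / 0.93
= 3.372

3.372


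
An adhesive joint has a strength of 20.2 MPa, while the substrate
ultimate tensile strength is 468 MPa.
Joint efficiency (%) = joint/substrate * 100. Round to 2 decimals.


Efficiency = 20.2 / 468 * 100
= 4.32%

4.32


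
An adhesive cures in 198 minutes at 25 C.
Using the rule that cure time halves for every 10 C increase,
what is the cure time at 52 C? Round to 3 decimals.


Factor = 2^((52 - 25) / 10) = 6.4980
Cure time = 198 / 6.4980
= 30.471 minutes

30.471


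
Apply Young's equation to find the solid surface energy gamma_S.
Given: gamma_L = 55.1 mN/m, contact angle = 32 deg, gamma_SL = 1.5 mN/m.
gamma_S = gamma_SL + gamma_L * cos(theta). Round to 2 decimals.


theta_rad = 32 * pi/180 = 0.558505
gamma_S = 1.5 + 55.1 * cos(0.558505)
= 48.23 mN/m

48.23


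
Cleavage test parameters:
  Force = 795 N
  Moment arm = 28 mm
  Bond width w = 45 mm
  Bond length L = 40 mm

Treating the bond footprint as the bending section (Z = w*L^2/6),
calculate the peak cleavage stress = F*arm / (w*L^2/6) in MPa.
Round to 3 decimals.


M = 795 * 28 = 22260 N*mm
Z = 45 * 40^2 / 6 = 72000 / 6 mm^3
sigma = M / Z = 6 * 22260 / 72000 = 133560 / 72000
= 1.855 MPa

1.855


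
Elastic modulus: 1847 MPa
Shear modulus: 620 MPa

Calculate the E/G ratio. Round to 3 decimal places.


E / G = 1847 / 620 = 2.979

2.979


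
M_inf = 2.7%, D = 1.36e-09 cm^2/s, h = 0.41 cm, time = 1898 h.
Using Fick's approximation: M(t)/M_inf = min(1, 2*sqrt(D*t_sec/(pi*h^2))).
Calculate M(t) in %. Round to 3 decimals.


t = 6832800 s
ratio = min(1, 2*sqrt(1.36e-09*6832800/(pi*0.1681)))
= 0.265302
M(t) = 2.7 * 0.265302 = 0.716%

0.716


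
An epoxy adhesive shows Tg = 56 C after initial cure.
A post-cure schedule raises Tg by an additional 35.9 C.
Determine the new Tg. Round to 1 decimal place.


New Tg = 56 + 35.9
= 91.9 C

91.9


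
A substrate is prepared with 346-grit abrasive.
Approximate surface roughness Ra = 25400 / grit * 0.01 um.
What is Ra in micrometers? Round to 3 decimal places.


Ra = 25400 / 346 * 0.01 = 0.734 um

0.734


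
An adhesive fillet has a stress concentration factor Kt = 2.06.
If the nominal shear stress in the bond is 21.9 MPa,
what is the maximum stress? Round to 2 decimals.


Max stress = 21.9 * 2.06 = 45.11 MPa

45.11


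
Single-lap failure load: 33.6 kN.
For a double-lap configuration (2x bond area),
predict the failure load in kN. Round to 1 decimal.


Failure load = 33.6 * 2 = 67.2 kN

67.2


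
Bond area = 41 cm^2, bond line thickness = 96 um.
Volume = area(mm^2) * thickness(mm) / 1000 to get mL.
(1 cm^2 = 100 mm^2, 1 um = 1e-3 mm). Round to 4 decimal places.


area_mm2 = 41 * 100 = 4100
blt_mm = 96 * 1e-3 = 0.096
vol_mm3 = 4100 * 0.096 = 393.6
vol_mL = 393.6 / 1000 = 0.3936 mL

0.3936


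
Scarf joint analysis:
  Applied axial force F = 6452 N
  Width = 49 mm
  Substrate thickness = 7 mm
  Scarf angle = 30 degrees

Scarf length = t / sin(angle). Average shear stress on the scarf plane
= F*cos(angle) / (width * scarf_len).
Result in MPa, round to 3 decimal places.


Scarf length = 7 / sin(30 deg) = 14.0000 mm
cos(30 deg) = 0.866025
Shear = 6452 * 0.866025 / (49 * 14.0000)
= 8.145 MPa

8.145


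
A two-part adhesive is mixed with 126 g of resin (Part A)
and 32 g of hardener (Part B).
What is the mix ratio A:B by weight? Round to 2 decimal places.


Mix ratio = mass_A / mass_B
= 126 / 32
= 3.94

3.94


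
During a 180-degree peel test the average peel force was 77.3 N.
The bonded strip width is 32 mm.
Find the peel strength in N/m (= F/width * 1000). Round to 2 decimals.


Peel strength = F/width * 1000
= 77.3 / 32 * 1000
= 2415.63 N/m

2415.63


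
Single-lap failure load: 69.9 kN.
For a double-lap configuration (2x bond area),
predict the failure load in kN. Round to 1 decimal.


Failure load = 69.9 * 2 = 139.8 kN

139.8


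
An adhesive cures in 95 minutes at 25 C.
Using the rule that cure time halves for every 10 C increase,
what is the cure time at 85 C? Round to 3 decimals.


Factor = 2^((85 - 25) / 10) = 64.0000
Cure time = 95 / 64.0000
= 1.484 minutes

1.484


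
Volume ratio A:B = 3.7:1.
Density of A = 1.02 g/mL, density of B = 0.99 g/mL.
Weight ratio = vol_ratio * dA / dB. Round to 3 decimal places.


Wt ratio = 3.7 * 1.02 / 0.99
= 3.812

3.812


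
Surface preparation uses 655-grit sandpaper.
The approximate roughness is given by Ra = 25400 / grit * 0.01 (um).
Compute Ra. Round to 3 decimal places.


Ra = 25400 / 655 * 0.01
= 254 / 655
= 0.388 um

0.388


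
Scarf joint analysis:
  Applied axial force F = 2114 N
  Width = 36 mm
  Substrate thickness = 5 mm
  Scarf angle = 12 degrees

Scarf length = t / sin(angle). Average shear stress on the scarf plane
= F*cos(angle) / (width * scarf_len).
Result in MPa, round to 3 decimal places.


Scarf length = 5 / sin(12 deg) = 24.0487 mm
cos(12 deg) = 0.978148
Shear = 2114 * 0.978148 / (36 * 24.0487)
= 2.388 MPa

2.388


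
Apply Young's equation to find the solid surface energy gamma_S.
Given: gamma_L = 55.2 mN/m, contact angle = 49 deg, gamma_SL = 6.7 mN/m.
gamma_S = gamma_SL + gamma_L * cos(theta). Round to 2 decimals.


theta_rad = 49 * pi/180 = 0.855211
gamma_S = 6.7 + 55.2 * cos(0.855211)
= 42.91 mN/m

42.91


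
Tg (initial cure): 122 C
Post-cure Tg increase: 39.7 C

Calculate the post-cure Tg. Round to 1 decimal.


Post-cure Tg = 122 + 39.7 = 161.7 C

161.7


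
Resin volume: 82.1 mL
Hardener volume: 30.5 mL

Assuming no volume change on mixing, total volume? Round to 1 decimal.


V_total = 82.1 + 30.5 = 112.6 mL

112.6


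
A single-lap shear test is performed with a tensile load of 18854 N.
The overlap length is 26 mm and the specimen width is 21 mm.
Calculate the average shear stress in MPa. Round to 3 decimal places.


Shear stress = F / (overlap * width)
= 18854 / (26 * 21)
= 18854 / 546
= 34.531 MPa

34.531


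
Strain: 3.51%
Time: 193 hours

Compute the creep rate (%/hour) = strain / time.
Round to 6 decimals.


Creep rate = 3.51 / 193
= 0.018187 %/h

0.018187


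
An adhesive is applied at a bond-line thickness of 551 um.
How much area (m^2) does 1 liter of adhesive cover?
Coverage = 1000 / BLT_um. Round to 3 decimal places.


Coverage = 1000 / 551 = 1.815 m^2

1.815


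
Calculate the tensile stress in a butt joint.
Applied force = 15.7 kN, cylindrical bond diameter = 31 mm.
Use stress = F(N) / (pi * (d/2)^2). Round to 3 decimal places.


A = pi * 15.5^2 = 754.7676 mm^2
sigma = 15700.0 / 754.7676 = 20.801 MPa

20.801


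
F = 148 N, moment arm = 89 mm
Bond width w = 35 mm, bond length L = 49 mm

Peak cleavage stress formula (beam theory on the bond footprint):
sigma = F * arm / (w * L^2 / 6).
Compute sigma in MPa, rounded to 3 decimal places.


sigma = (148 * 89) / (35 * 2401 / 6)
= 13172 * 6 / 84035
= 79032 / 84035
= 0.940 MPa

0.940


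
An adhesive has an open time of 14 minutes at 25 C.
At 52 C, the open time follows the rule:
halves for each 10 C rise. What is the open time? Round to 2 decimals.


Factor = 2^((52-25)/10) = 6.4980
Open time = 14 / 6.4980 = 2.15 min

2.15


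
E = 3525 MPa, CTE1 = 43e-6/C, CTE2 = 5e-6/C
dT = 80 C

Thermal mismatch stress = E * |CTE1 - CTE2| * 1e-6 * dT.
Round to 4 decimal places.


= 3525 * 38e-6 * 80
= 10.7160 MPa

10.7160


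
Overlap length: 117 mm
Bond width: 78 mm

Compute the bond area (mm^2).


Bond area = 117 * 78 = 9126 mm^2

9126


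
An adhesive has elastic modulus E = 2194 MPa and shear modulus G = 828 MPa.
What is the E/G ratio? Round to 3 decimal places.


E/G = 2194 / 828 = 2.650

2.650


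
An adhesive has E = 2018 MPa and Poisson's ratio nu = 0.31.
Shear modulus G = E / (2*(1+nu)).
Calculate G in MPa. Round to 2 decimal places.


G = 2018 / (2*(1+0.31))
= 2018 / 2.62
= 770.23 MPa

770.23


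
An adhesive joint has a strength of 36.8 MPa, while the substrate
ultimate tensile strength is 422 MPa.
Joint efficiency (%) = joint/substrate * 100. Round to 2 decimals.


Efficiency = 36.8 / 422 * 100
= 8.72%

8.72


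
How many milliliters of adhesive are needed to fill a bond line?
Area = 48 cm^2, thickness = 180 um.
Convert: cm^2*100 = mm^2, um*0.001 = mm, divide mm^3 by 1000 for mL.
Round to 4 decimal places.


= (48 * 100) * (180 * 0.001) / 1000
= 0.8640 mL

0.8640


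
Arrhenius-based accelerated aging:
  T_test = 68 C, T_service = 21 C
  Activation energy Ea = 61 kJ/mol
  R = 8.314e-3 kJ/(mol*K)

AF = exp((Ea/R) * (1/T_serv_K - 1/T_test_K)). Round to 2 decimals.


T_test_K = 341.15, T_serv_K = 294.15
AF = exp((61/8.314e-3) * (1/294.15 - 1/341.15))
= 31.07

31.07


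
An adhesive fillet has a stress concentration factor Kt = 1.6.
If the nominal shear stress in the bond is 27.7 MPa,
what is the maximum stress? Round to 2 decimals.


Max stress = 27.7 * 1.6 = 44.32 MPa

44.32


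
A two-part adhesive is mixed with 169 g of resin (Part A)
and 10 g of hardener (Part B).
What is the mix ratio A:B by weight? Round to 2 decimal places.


Mix ratio = mass_A / mass_B
= 169 / 10
= 16.90

16.90


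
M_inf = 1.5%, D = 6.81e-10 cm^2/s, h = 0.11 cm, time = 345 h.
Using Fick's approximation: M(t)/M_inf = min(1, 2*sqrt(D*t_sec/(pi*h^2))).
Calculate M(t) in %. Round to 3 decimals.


t = 1242000 s
ratio = min(1, 2*sqrt(6.81e-10*1242000/(pi*0.0121)))
= 0.298330
M(t) = 1.5 * 0.298330 = 0.447%

0.447


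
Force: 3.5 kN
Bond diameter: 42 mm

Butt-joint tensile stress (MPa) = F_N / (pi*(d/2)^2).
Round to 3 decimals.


F_N = 3.5 * 1000 = 3500.0 N
A = pi*(21.0)^2 = 1385.4424 mm^2
stress = 3500.0 / 1385.4424 = 2.526 MPa

2.526


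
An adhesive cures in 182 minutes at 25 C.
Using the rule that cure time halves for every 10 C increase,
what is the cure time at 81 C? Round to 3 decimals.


Factor = 2^((81 - 25) / 10) = 48.5029
Cure time = 182 / 48.5029
= 3.752 minutes

3.752


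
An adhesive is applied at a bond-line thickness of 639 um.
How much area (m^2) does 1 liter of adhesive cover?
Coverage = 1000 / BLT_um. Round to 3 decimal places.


Coverage = 1000 / 639 = 1.565 m^2

1.565


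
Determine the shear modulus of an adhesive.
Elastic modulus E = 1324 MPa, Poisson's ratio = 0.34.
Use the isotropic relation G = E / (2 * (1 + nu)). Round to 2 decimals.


G = 1324 / (2*(1+0.34)) = 1324 / 2.68
= 494.03 MPa

494.03


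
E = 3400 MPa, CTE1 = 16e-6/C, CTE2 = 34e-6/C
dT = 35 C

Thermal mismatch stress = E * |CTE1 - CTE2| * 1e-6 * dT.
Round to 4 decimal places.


= 3400 * 18e-6 * 35
= 2.1420 MPa

2.1420


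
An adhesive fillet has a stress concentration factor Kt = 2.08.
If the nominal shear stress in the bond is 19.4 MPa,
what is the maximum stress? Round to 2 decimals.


Max stress = 19.4 * 2.08 = 40.35 MPa

40.35


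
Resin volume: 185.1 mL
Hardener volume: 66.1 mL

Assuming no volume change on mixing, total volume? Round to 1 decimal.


V_total = 185.1 + 66.1 = 251.2 mL

251.2


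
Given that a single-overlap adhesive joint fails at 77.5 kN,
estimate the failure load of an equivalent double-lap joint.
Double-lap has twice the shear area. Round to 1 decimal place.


Double-lap factor = 2
Expected load = 77.5 * 2 = 155.0 kN

155.0


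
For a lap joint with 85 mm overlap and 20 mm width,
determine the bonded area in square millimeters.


Area = 85 * 20 = 1700 mm^2

1700


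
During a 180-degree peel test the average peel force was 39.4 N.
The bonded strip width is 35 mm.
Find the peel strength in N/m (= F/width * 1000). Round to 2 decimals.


Peel strength = F/width * 1000
= 39.4 / 35 * 1000
= 1125.71 N/m

1125.71


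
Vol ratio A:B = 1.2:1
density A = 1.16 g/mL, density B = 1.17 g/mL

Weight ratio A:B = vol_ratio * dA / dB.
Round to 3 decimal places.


Weight ratio = 1.2 * 1.16 / 1.17
= 1.190

1.190


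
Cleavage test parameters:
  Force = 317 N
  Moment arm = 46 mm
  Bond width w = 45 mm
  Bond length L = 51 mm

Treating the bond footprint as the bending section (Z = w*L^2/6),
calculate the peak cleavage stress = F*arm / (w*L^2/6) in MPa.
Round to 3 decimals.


M = 317 * 46 = 14582 N*mm
Z = 45 * 51^2 / 6 = 117045 / 6 mm^3
sigma = M / Z = 6 * 14582 / 117045 = 87492 / 117045
= 0.748 MPa

0.748


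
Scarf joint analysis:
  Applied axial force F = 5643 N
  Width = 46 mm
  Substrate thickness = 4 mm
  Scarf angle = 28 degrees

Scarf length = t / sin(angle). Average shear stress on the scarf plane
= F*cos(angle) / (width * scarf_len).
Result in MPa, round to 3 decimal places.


Scarf length = 4 / sin(28 deg) = 8.5202 mm
cos(28 deg) = 0.882948
Shear = 5643 * 0.882948 / (46 * 8.5202)
= 12.713 MPa

12.713


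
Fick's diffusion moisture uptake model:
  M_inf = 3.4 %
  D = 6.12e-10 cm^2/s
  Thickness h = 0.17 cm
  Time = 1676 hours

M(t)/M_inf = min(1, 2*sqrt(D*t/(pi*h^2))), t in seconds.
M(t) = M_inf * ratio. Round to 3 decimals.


t_sec = 1676 * 3600 = 6033600
ratio = 2*sqrt(6.12e-10*6033600/(pi*0.17^2))
= min(1, 0.403339)
= 0.403339
M(t) = 3.4 * 0.403339 = 1.371 %

1.371


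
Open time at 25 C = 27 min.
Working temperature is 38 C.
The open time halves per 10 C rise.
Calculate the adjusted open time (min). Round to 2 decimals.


factor = 2^((38 - 25) / 10) = 2.4623
ot = 27 / 2.4623 = 10.97 min

10.97


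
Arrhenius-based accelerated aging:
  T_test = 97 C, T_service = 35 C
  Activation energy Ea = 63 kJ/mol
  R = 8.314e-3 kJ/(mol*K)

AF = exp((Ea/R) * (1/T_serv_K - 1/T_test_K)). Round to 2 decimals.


T_test_K = 370.15, T_serv_K = 308.15
AF = exp((63/8.314e-3) * (1/308.15 - 1/370.15))
= 61.49

61.49


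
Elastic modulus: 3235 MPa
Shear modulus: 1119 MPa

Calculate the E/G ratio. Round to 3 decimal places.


E / G = 3235 / 1119 = 2.891

2.891


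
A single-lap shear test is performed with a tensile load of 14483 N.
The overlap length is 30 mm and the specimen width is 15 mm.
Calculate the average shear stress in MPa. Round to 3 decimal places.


Shear stress = F / (overlap * width)
= 14483 / (30 * 15)
= 14483 / 450
= 32.184 MPa

32.184


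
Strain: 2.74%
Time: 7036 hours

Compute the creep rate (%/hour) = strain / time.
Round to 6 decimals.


Creep rate = 2.74 / 7036
= 0.000389 %/h

0.000389


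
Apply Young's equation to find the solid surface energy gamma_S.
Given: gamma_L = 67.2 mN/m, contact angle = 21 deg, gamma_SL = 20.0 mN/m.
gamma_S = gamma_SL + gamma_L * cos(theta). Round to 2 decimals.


theta_rad = 21 * pi/180 = 0.366519
gamma_S = 20.0 + 67.2 * cos(0.366519)
= 82.74 mN/m

82.74


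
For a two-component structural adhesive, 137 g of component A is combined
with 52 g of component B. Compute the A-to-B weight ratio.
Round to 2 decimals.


Weight ratio A:B = 137 / 52
= 2.63

2.63


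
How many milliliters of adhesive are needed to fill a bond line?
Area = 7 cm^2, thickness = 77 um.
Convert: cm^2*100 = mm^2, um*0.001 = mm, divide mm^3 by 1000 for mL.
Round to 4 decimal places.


= (7 * 100) * (77 * 0.001) / 1000
= 0.0539 mL

0.0539


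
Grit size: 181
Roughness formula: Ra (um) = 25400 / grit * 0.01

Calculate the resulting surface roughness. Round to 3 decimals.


Ra = 25400 / 181 * 0.01
= 1.403 um

1.403


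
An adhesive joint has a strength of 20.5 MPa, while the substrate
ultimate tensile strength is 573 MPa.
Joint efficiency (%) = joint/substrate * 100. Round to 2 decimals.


Efficiency = 20.5 / 573 * 100
= 3.58%

3.58


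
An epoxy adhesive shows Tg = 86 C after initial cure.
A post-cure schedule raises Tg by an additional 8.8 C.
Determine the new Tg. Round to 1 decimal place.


New Tg = 86 + 8.8
= 94.8 C

94.8


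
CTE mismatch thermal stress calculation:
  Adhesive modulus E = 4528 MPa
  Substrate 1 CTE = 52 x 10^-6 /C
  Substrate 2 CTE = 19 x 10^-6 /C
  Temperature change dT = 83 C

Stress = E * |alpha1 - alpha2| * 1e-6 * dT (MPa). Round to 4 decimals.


delta_alpha = |52 - 19| = 33 x 10^-6/C
Stress = 4528 * 33e-6 * 83
= 12.4022 MPa

12.4022


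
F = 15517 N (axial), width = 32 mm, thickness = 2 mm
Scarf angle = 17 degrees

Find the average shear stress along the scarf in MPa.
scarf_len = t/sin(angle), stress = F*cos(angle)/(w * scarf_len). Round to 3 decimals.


scarf_len = 2/sin(17 deg) = 6.8406
cos(17 deg) = 0.956305
stress = 15517*0.956305/(32*6.8406) = 67.789 MPa

67.789


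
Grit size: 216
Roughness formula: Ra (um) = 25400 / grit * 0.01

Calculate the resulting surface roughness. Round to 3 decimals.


Ra = 25400 / 216 * 0.01
= 1.176 um

1.176


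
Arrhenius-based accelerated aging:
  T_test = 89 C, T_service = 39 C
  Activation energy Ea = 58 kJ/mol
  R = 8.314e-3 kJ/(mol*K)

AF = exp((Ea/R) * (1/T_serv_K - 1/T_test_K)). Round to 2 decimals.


T_test_K = 362.15, T_serv_K = 312.15
AF = exp((58/8.314e-3) * (1/312.15 - 1/362.15))
= 21.88

21.88


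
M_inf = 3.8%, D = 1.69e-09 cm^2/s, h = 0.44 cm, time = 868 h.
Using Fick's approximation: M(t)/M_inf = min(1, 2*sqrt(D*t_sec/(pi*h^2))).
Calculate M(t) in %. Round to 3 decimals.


t = 3124800 s
ratio = min(1, 2*sqrt(1.69e-09*3124800/(pi*0.1936)))
= 0.186362
M(t) = 3.8 * 0.186362 = 0.708%

0.708


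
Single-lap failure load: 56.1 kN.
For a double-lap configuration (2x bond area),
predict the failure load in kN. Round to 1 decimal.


Failure load = 56.1 * 2 = 112.2 kN

112.2


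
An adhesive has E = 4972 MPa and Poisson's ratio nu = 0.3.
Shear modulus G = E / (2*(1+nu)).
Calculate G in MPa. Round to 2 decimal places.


G = 4972 / (2*(1+0.3))
= 4972 / 2.60
= 1912.31 MPa

1912.31


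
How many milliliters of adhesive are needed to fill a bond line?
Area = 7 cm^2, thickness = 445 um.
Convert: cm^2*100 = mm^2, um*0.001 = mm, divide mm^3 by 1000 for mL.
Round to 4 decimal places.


= (7 * 100) * (445 * 0.001) / 1000
= 0.3115 mL

0.3115


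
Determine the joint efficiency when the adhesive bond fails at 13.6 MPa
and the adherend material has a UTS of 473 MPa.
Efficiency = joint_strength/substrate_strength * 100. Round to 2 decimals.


Joint efficiency = 13.6 / 473 * 100
= 2.88%

2.88


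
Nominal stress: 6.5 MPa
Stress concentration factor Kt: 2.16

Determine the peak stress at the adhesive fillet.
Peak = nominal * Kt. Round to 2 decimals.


Peak stress = 6.5 * 2.16
= 14.04 MPa

14.04


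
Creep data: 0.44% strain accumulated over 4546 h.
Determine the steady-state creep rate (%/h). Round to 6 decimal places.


Rate = 0.44 / 4546 = 0.000097 %/h

0.000097


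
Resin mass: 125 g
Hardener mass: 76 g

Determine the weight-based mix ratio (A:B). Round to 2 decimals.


Ratio = 125 / 76 = 1.64

1.64


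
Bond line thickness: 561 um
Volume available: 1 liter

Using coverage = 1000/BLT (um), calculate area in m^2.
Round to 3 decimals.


1 L = 1e6 mm^3, thickness = 561 um = 0.561 mm
Area = 1e6 / 0.561 mm^2 = (1e6 / 0.561) / 1e6 m^2 = 1000 / 561 m^2
= 1.783 m^2

1.783


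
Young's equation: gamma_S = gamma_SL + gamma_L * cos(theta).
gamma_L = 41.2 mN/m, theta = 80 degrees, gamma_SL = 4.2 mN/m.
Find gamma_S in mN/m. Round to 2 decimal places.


cos(80 deg) = 0.173648
gamma_S = 4.2 + 41.2 * 0.173648
= 11.35 mN/m

11.35


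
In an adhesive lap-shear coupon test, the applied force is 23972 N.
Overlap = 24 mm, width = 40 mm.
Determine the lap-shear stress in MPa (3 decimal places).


stress = F / (overlap * width)
= 23972 / (24 * 40)
= 24.971 MPa

24.971


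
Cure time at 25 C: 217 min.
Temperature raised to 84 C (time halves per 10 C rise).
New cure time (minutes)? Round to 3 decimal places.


Acceleration factor = 2^(59/10) = 59.7141
New time = 217 / 59.7141 = 3.634 min

3.634


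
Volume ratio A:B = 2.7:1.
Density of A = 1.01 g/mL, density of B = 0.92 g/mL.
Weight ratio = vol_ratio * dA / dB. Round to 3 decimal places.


Wt ratio = 2.7 * 1.01 / 0.92
= 2.964

2.964


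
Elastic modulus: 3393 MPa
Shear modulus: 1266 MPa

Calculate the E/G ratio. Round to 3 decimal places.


E / G = 3393 / 1266 = 2.680

2.680


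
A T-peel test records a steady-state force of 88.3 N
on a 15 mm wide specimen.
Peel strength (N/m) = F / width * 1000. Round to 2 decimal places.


Peel strength = 88.3 / 15 * 1000
= 5886.67 N/m

5886.67


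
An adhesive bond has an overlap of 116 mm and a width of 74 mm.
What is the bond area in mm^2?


Bond area = overlap * width
= 116 * 74
= 8584 mm^2

8584


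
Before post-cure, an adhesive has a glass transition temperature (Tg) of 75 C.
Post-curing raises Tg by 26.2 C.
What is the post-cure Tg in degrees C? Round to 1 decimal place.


Tg_post = Tg_base + delta_Tg
= 75 + 26.2
= 101.2 C

101.2


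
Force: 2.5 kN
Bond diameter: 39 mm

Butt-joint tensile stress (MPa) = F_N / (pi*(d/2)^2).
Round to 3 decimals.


F_N = 2.5 * 1000 = 2500.0 N
A = pi*(19.5)^2 = 1194.5906 mm^2
stress = 2500.0 / 1194.5906 = 2.093 MPa

2.093


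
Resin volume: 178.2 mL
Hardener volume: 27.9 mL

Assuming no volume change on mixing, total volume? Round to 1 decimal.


V_total = 178.2 + 27.9 = 206.1 mL

206.1


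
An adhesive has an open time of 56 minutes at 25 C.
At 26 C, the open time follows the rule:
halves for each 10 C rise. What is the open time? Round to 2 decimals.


Factor = 2^((26-25)/10) = 1.0718
Open time = 56 / 1.0718 = 52.25 min

52.25


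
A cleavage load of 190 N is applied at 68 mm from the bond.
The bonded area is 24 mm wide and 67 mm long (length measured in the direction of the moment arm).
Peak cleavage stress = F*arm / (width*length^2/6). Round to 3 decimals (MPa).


Moment = 190 * 68 = 12920 N*mm
Section modulus = 24 * 4489 / 6 = 107736 / 6 mm^3
Stress = 12920 / (107736 / 6) = 77520 / 107736
= 0.720 MPa

0.720


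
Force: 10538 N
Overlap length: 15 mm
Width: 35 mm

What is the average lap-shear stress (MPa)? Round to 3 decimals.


Average shear stress = F / (overlap * width)
= 10538 / (15 * 35)
= 20.072 MPa

20.072


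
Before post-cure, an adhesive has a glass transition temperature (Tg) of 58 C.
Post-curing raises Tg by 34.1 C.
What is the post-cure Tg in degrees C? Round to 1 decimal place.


Tg_post = Tg_base + delta_Tg
= 58 + 34.1
= 92.1 C

92.1
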